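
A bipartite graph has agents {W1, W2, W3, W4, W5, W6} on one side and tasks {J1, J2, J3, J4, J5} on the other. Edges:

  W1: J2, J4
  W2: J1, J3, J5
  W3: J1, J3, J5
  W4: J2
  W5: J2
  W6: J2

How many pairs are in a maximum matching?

4

Unit-capacity flow: source→left, listed edges, right→sink; max matching = max flow.
Augmenting path W1→J2 (+1); matched 1.
Augmenting path W2→J1 (+1); matched 2.
Augmenting path W3→J3 (+1); matched 3.
Augmenting path W4→J2→W1→J4 (+1); matched 4.
No augmenting path remains; maximum matching = 4.
König certificate: {W1, W2, W3, J2} is a vertex cover of size 4 (every listed pair touches it), so no matching can be larger.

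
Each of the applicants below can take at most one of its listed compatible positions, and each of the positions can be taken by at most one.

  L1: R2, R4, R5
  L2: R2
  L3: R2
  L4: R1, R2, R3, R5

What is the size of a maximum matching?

Unit-capacity flow: source→left, listed edges, right→sink; max matching = max flow.
Augmenting path L1→R2 (+1); matched 1.
Augmenting path L4→R1 (+1); matched 2.
Augmenting path L2→R2→L1→R4 (+1); matched 3.
No augmenting path remains; maximum matching = 3.
König certificate: {L1, L4, R2} is a vertex cover of size 3 (every listed pair touches it), so no matching can be larger.

3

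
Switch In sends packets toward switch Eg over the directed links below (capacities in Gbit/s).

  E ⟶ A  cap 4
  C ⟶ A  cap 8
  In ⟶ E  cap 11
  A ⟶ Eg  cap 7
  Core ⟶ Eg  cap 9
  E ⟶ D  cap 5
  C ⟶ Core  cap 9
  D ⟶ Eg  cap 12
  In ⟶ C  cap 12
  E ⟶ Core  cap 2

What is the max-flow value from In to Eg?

Augment In→E→A→Eg: bottleneck 4, flow now 4.
Augment In→E→Core→Eg: bottleneck 2, flow now 6.
Augment In→E→D→Eg: bottleneck 5, flow now 11.
Augment In→C→A→Eg: bottleneck 3, flow now 14.
Augment In→C→Core→Eg: bottleneck 7, flow now 21.
No augmenting path remains; maximum flow = 21.
In the residual graph, reachable from In: {In, E, C, A, Core}.
Min-cut edges: E→D (5), A→Eg (7), Core→Eg (9); capacity 5 + 7 + 9 = 21.
This cut is saturated, so no flow can exceed 21.

21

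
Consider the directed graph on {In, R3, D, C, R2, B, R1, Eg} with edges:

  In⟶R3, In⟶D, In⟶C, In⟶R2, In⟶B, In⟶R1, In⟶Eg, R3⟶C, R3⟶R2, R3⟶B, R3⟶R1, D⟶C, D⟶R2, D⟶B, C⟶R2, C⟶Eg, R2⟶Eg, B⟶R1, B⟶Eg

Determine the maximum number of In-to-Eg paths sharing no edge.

4

Assign every edge capacity 1; by Menger, the answer equals the max flow.
Path In→Eg (+1); total 1.
Path In→C→Eg (+1); total 2.
Path In→R2→Eg (+1); total 3.
Path In→B→Eg (+1); total 4.
No residual In→Eg path; max flow = 4.
Certifying cut of size 4: {B→Eg, C→Eg, In→Eg, R2→Eg}.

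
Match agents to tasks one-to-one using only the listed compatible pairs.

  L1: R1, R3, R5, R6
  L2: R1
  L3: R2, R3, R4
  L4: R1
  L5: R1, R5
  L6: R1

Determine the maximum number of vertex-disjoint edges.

4

Unit-capacity flow: source→left, listed edges, right→sink; max matching = max flow.
Augmenting path L1→R1 (+1); matched 1.
Augmenting path L3→R2 (+1); matched 2.
Augmenting path L5→R5 (+1); matched 3.
Augmenting path L2→R1→L1→R3 (+1); matched 4.
No augmenting path remains; maximum matching = 4.
König certificate: {L1, L3, L5, R1} is a vertex cover of size 4 (every listed pair touches it), so no matching can be larger.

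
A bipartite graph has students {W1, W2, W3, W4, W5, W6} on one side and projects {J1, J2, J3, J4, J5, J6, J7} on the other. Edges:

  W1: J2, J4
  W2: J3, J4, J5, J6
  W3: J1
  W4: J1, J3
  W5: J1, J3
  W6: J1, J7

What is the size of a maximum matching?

Unit-capacity flow: source→left, listed edges, right→sink; max matching = max flow.
Augmenting path W1→J2 (+1); matched 1.
Augmenting path W2→J3 (+1); matched 2.
Augmenting path W3→J1 (+1); matched 3.
Augmenting path W6→J7 (+1); matched 4.
Augmenting path W4→J3→W2→J4 (+1); matched 5.
No augmenting path remains; maximum matching = 5.
König certificate: {W1, W2, W6, J1, J3} is a vertex cover of size 5 (every listed pair touches it), so no matching can be larger.

5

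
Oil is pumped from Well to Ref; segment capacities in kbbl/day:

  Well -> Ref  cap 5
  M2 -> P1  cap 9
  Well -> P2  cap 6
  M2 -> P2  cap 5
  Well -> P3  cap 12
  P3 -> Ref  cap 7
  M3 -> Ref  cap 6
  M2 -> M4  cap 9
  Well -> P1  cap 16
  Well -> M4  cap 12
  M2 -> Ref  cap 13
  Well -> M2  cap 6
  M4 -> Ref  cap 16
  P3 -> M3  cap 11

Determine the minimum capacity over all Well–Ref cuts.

35

Augment Well→Ref: bottleneck 5, flow now 5.
Augment Well→M2→Ref: bottleneck 6, flow now 11.
Augment Well→P3→Ref: bottleneck 7, flow now 18.
Augment Well→M4→Ref: bottleneck 12, flow now 30.
Augment Well→P3→M3→Ref: bottleneck 5, flow now 35.
No augmenting path remains; maximum flow = 35.
By max-flow min-cut, the minimum cut capacity equals the max flow.
In the residual graph, reachable from Well: {Well, P2, P1}.
Min-cut edges: Well→M2 (6), Well→P3 (12), Well→M4 (12), Well→Ref (5); capacity 6 + 12 + 12 + 5 = 35.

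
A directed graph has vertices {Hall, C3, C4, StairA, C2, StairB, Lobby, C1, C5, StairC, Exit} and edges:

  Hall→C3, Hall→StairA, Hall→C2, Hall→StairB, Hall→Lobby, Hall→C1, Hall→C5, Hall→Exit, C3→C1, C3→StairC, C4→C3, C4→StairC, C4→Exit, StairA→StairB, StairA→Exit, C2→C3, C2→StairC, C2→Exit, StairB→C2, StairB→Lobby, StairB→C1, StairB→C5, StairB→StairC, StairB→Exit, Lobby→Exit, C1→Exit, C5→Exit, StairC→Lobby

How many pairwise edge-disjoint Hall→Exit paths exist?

7

Assign every edge capacity 1; by Menger, the answer equals the max flow.
Path Hall→Exit (+1); total 1.
Path Hall→StairA→Exit (+1); total 2.
Path Hall→C2→Exit (+1); total 3.
Path Hall→StairB→Exit (+1); total 4.
Path Hall→Lobby→Exit (+1); total 5.
Path Hall→C1→Exit (+1); total 6.
Path Hall→C5→Exit (+1); total 7.
No residual Hall→Exit path; max flow = 7.
Certifying cut of size 7: {C1→Exit, Hall→C2, Hall→C5, Hall→Exit, Hall→StairA, Hall→StairB, Lobby→Exit}.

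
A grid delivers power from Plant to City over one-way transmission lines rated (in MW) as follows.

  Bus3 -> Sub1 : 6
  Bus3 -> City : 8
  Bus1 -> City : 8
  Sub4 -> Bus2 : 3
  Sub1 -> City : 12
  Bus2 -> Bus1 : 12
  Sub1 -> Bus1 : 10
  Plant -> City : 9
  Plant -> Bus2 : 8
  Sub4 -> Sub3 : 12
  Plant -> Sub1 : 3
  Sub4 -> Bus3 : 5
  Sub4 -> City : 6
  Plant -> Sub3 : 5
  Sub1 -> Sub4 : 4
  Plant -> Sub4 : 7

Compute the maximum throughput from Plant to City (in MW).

Augment Plant→City: bottleneck 9, flow now 9.
Augment Plant→Sub1→City: bottleneck 3, flow now 12.
Augment Plant→Sub4→City: bottleneck 6, flow now 18.
Augment Plant→Sub4→Bus3→City: bottleneck 1, flow now 19.
Augment Plant→Bus2→Bus1→City: bottleneck 8, flow now 27.
No augmenting path remains; maximum flow = 27.
In the residual graph, reachable from Plant: {Plant, Sub3}.
Min-cut edges: Plant→Sub1 (3), Plant→Sub4 (7), Plant→Bus2 (8), Plant→City (9); capacity 3 + 7 + 8 + 9 = 27.
This cut is saturated, so no flow can exceed 27.

27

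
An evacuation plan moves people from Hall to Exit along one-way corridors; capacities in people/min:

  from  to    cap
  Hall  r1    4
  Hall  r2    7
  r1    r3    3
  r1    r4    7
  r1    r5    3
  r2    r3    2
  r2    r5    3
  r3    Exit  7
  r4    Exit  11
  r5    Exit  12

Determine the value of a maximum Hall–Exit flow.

Augment Hall→r1→r3→Exit: bottleneck 3, flow now 3.
Augment Hall→r1→r4→Exit: bottleneck 1, flow now 4.
Augment Hall→r2→r3→Exit: bottleneck 2, flow now 6.
Augment Hall→r2→r5→Exit: bottleneck 3, flow now 9.
No augmenting path remains; maximum flow = 9.
In the residual graph, reachable from Hall: {Hall, r2}.
Min-cut edges: Hall→r1 (4), r2→r3 (2), r2→r5 (3); capacity 4 + 2 + 3 = 9.
This cut is saturated, so no flow can exceed 9.

9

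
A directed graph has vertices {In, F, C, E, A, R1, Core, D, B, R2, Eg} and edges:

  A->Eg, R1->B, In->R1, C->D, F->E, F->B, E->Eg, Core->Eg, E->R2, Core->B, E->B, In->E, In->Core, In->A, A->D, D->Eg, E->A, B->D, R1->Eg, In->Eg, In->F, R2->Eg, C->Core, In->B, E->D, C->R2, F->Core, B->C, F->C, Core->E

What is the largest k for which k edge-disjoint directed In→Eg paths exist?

7

Assign every edge capacity 1; by Menger, the answer equals the max flow.
Path In→Eg (+1); total 1.
Path In→E→Eg (+1); total 2.
Path In→A→Eg (+1); total 3.
Path In→R1→Eg (+1); total 4.
Path In→Core→Eg (+1); total 5.
Path In→B→D→Eg (+1); total 6.
Path In→F→C→R2→Eg (+1); total 7.
No residual In→Eg path; max flow = 7.
Certifying cut of size 7: {In→A, In→B, In→Core, In→E, In→Eg, In→F, In→R1}.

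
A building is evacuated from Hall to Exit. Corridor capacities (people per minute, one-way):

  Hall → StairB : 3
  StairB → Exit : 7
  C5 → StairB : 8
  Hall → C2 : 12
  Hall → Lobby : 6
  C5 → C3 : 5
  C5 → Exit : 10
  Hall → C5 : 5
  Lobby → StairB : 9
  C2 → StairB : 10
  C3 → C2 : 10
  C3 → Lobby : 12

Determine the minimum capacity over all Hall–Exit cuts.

Augment Hall→C5→Exit: bottleneck 5, flow now 5.
Augment Hall→StairB→Exit: bottleneck 3, flow now 8.
Augment Hall→C2→StairB→Exit: bottleneck 4, flow now 12.
No augmenting path remains; maximum flow = 12.
By max-flow min-cut, the minimum cut capacity equals the max flow.
In the residual graph, reachable from Hall: {Hall, C2, Lobby, StairB}.
Min-cut edges: Hall→C5 (5), StairB→Exit (7); capacity 5 + 7 = 12.

12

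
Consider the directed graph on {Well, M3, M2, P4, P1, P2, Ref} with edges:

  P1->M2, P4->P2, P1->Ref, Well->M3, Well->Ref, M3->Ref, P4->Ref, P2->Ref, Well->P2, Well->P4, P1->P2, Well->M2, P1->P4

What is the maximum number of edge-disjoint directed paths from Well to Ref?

4

Assign every edge capacity 1; by Menger, the answer equals the max flow.
Path Well→Ref (+1); total 1.
Path Well→M3→Ref (+1); total 2.
Path Well→P4→Ref (+1); total 3.
Path Well→P2→Ref (+1); total 4.
No residual Well→Ref path; max flow = 4.
Certifying cut of size 4: {Well→M3, Well→P2, Well→P4, Well→Ref}.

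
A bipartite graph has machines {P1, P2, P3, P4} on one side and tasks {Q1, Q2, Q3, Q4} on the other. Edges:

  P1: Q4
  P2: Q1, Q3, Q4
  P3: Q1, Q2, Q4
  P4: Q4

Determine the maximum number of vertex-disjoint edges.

Unit-capacity flow: source→left, listed edges, right→sink; max matching = max flow.
Augmenting path P1→Q4 (+1); matched 1.
Augmenting path P2→Q1 (+1); matched 2.
Augmenting path P3→Q2 (+1); matched 3.
No augmenting path remains; maximum matching = 3.
König certificate: {P2, P3, Q4} is a vertex cover of size 3 (every listed pair touches it), so no matching can be larger.

3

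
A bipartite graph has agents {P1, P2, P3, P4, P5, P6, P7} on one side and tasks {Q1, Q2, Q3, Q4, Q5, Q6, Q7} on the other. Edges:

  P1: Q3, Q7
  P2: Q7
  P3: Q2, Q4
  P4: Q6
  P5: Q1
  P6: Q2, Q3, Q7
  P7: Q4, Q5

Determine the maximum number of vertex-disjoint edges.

Unit-capacity flow: source→left, listed edges, right→sink; max matching = max flow.
Augmenting path P1→Q3 (+1); matched 1.
Augmenting path P2→Q7 (+1); matched 2.
Augmenting path P3→Q2 (+1); matched 3.
Augmenting path P4→Q6 (+1); matched 4.
Augmenting path P5→Q1 (+1); matched 5.
Augmenting path P7→Q4 (+1); matched 6.
Augmenting path P6→Q2→P3→Q4→P7→Q5 (+1); matched 7.
No augmenting path remains; maximum matching = 7.
König certificate: {P1, P2, P3, P4, P5, P6, P7} is a vertex cover of size 7 (every listed pair touches it), so no matching can be larger.

7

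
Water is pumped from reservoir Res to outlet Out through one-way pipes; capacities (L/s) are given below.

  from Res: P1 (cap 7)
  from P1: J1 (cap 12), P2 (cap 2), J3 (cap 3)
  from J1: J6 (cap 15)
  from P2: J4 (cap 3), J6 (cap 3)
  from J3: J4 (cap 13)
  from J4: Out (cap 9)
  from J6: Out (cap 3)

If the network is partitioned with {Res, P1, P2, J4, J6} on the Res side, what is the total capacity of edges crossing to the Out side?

27

Edges leaving {Res, P1, P2, J4, J6}: P1→J1 (12), P1→J3 (3), J4→Out (9), J6→Out (3).
Cut capacity = 12 + 3 + 9 + 3 = 27.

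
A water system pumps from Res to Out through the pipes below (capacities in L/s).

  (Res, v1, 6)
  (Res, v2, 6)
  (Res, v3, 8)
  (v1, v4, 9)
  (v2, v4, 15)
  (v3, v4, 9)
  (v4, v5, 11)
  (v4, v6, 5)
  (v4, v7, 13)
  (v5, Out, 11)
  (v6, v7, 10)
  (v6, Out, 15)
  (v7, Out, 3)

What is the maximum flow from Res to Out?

19

Augment Res→v1→v4→v5→Out: bottleneck 6, flow now 6.
Augment Res→v2→v4→v5→Out: bottleneck 5, flow now 11.
Augment Res→v2→v4→v6→Out: bottleneck 1, flow now 12.
Augment Res→v3→v4→v6→Out: bottleneck 4, flow now 16.
Augment Res→v3→v4→v7→Out: bottleneck 3, flow now 19.
No augmenting path remains; maximum flow = 19.
In the residual graph, reachable from Res: {Res, v1, v2, v3, v4, v7}.
Min-cut edges: v4→v5 (11), v4→v6 (5), v7→Out (3); capacity 11 + 5 + 3 = 19.
This cut is saturated, so no flow can exceed 19.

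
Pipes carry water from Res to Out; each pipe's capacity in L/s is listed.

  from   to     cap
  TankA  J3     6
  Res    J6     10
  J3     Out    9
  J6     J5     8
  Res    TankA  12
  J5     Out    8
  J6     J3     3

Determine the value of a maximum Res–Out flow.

16

Augment Res→J6→J3→Out: bottleneck 3, flow now 3.
Augment Res→J6→J5→Out: bottleneck 7, flow now 10.
Augment Res→TankA→J3→Out: bottleneck 6, flow now 16.
No augmenting path remains; maximum flow = 16.
In the residual graph, reachable from Res: {Res, TankA}.
Min-cut edges: Res→J6 (10), TankA→J3 (6); capacity 10 + 6 = 16.
This cut is saturated, so no flow can exceed 16.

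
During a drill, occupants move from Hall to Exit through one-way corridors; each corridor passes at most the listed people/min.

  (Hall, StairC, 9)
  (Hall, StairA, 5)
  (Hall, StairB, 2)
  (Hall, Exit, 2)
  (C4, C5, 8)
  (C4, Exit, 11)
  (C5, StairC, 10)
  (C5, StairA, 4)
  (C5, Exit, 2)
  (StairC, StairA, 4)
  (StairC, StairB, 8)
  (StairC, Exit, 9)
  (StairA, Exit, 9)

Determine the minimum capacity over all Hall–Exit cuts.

Augment Hall→Exit: bottleneck 2, flow now 2.
Augment Hall→StairC→Exit: bottleneck 9, flow now 11.
Augment Hall→StairA→Exit: bottleneck 5, flow now 16.
No augmenting path remains; maximum flow = 16.
By max-flow min-cut, the minimum cut capacity equals the max flow.
In the residual graph, reachable from Hall: {Hall, StairB}.
Min-cut edges: Hall→StairC (9), Hall→StairA (5), Hall→Exit (2); capacity 9 + 5 + 2 = 16.

16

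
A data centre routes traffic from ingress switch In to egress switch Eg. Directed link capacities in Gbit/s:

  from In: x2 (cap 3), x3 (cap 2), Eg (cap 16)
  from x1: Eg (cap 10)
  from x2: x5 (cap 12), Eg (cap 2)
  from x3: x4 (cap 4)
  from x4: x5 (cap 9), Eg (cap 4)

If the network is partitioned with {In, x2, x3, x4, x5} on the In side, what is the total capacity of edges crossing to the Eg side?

22

Edges leaving {In, x2, x3, x4, x5}: In→Eg (16), x2→Eg (2), x4→Eg (4).
Cut capacity = 16 + 2 + 4 = 22.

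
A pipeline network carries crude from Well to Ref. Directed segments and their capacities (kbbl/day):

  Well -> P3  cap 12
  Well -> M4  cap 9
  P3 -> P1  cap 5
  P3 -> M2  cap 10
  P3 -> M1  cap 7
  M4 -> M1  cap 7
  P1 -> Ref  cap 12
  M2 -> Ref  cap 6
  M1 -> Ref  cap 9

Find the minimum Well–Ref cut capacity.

Augment Well→P3→P1→Ref: bottleneck 5, flow now 5.
Augment Well→P3→M2→Ref: bottleneck 6, flow now 11.
Augment Well→P3→M1→Ref: bottleneck 1, flow now 12.
Augment Well→M4→M1→Ref: bottleneck 7, flow now 19.
No augmenting path remains; maximum flow = 19.
By max-flow min-cut, the minimum cut capacity equals the max flow.
In the residual graph, reachable from Well: {Well, M4}.
Min-cut edges: Well→P3 (12), M4→M1 (7); capacity 12 + 7 = 19.

19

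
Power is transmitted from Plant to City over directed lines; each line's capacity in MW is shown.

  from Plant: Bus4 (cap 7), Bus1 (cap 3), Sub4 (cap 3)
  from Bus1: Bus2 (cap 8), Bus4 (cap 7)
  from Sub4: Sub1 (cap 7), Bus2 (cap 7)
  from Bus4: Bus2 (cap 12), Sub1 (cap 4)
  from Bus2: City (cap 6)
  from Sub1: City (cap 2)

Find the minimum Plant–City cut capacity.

8

Augment Plant→Bus1→Bus2→City: bottleneck 3, flow now 3.
Augment Plant→Sub4→Bus2→City: bottleneck 3, flow now 6.
Augment Plant→Bus4→Sub1→City: bottleneck 2, flow now 8.
No augmenting path remains; maximum flow = 8.
By max-flow min-cut, the minimum cut capacity equals the max flow.
In the residual graph, reachable from Plant: {Plant, Bus1, Sub4, Bus4, Bus2, Sub1}.
Min-cut edges: Bus2→City (6), Sub1→City (2); capacity 6 + 2 = 8.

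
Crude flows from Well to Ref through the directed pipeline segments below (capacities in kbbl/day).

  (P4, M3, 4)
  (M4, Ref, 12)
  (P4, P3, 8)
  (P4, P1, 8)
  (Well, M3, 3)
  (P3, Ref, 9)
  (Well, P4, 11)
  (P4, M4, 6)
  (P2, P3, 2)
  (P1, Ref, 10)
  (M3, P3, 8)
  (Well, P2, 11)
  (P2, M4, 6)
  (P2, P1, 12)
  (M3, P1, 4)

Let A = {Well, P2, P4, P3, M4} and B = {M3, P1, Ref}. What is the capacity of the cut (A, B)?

48

Edges leaving {Well, P2, P4, P3, M4}: Well→M3 (3), P2→P1 (12), P4→M3 (4), P4→P1 (8), P3→Ref (9), M4→Ref (12).
Cut capacity = 3 + 12 + 4 + 8 + 9 + 12 = 48.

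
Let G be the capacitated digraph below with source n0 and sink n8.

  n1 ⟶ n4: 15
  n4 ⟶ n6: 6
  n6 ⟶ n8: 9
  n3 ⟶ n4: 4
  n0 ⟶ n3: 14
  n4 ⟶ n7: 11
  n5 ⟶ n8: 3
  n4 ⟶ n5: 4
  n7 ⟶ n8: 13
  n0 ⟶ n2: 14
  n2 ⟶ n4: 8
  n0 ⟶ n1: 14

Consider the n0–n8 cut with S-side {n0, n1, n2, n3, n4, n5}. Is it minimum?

Given cut capacity: 6 + 11 + 3 = 20.
Augment n0→n1→n4→n5→n8: bottleneck 3, flow now 3.
Augment n0→n1→n4→n6→n8: bottleneck 6, flow now 9.
Augment n0→n1→n4→n7→n8: bottleneck 5, flow now 14.
Augment n0→n2→n4→n7→n8: bottleneck 6, flow now 20.
No augmenting path remains; maximum flow = 20.
Cut capacity 20 equals the max flow, so it is a minimum cut.

Yes — it is a minimum cut (capacity 20).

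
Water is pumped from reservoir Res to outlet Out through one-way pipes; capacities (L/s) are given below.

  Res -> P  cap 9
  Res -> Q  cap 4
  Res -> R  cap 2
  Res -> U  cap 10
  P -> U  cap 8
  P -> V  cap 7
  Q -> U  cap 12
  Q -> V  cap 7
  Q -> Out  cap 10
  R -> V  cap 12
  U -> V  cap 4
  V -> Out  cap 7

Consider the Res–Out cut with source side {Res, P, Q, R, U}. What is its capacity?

40

Edges leaving {Res, P, Q, R, U}: P→V (7), Q→V (7), Q→Out (10), R→V (12), U→V (4).
Cut capacity = 7 + 7 + 10 + 12 + 4 = 40.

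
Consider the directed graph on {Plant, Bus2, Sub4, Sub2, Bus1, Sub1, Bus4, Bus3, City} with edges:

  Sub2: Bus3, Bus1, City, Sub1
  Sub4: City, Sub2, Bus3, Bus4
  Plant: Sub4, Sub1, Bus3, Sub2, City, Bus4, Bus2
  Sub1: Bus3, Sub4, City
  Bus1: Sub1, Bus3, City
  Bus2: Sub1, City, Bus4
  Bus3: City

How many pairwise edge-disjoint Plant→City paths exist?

6

Assign every edge capacity 1; by Menger, the answer equals the max flow.
Path Plant→City (+1); total 1.
Path Plant→Bus2→City (+1); total 2.
Path Plant→Sub4→City (+1); total 3.
Path Plant→Sub2→City (+1); total 4.
Path Plant→Sub1→City (+1); total 5.
Path Plant→Bus3→City (+1); total 6.
No residual Plant→City path; max flow = 6.
Certifying cut of size 6: {Plant→Bus2, Plant→Bus3, Plant→City, Plant→Sub1, Plant→Sub2, Plant→Sub4}.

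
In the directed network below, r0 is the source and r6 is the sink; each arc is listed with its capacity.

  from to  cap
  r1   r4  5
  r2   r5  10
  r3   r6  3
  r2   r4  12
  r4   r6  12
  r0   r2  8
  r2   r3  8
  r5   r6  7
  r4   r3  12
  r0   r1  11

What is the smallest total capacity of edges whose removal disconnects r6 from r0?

Augment r0→r1→r4→r6: bottleneck 5, flow now 5.
Augment r0→r2→r3→r6: bottleneck 3, flow now 8.
Augment r0→r2→r4→r6: bottleneck 5, flow now 13.
No augmenting path remains; maximum flow = 13.
By max-flow min-cut, the minimum cut capacity equals the max flow.
In the residual graph, reachable from r0: {r0, r1}.
Min-cut edges: r0→r2 (8), r1→r4 (5); capacity 8 + 5 = 13.

13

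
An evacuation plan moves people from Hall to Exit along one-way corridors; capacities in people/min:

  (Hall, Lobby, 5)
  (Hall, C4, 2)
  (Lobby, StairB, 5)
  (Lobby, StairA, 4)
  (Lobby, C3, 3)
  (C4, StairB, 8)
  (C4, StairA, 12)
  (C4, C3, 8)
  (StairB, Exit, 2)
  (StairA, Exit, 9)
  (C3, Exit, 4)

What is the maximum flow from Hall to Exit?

7

Augment Hall→Lobby→StairB→Exit: bottleneck 2, flow now 2.
Augment Hall→Lobby→StairA→Exit: bottleneck 3, flow now 5.
Augment Hall→C4→StairA→Exit: bottleneck 2, flow now 7.
No augmenting path remains; maximum flow = 7.
In the residual graph, reachable from Hall: {Hall}.
Min-cut edges: Hall→Lobby (5), Hall→C4 (2); capacity 5 + 2 = 7.
This cut is saturated, so no flow can exceed 7.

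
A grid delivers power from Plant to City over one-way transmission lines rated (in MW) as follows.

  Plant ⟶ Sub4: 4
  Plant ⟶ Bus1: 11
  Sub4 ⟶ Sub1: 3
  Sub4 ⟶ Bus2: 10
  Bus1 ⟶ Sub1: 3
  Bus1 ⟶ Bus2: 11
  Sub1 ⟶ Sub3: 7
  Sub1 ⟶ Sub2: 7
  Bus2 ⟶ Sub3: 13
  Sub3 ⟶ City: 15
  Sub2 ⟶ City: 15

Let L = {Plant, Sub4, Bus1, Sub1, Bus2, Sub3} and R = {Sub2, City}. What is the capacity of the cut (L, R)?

Edges leaving {Plant, Sub4, Bus1, Sub1, Bus2, Sub3}: Sub1→Sub2 (7), Sub3→City (15).
Cut capacity = 7 + 15 = 22.

22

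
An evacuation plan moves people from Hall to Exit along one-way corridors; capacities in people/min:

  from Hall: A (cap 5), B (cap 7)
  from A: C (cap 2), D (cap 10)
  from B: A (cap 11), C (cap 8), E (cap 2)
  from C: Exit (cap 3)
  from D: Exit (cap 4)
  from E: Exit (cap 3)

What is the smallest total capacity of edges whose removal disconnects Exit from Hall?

Augment Hall→A→C→Exit: bottleneck 2, flow now 2.
Augment Hall→A→D→Exit: bottleneck 3, flow now 5.
Augment Hall→B→C→Exit: bottleneck 1, flow now 6.
Augment Hall→B→E→Exit: bottleneck 2, flow now 8.
Augment Hall→B→A→D→Exit: bottleneck 1, flow now 9.
No augmenting path remains; maximum flow = 9.
By max-flow min-cut, the minimum cut capacity equals the max flow.
In the residual graph, reachable from Hall: {Hall, A, B, C, D}.
Min-cut edges: B→E (2), C→Exit (3), D→Exit (4); capacity 2 + 3 + 4 = 9.

9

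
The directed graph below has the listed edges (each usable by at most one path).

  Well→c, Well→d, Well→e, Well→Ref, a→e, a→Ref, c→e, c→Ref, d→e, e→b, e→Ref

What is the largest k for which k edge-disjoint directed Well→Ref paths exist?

3

Assign every edge capacity 1; by Menger, the answer equals the max flow.
Path Well→Ref (+1); total 1.
Path Well→c→Ref (+1); total 2.
Path Well→e→Ref (+1); total 3.
No residual Well→Ref path; max flow = 3.
Certifying cut of size 3: {Well→Ref, Well→c, e→Ref}.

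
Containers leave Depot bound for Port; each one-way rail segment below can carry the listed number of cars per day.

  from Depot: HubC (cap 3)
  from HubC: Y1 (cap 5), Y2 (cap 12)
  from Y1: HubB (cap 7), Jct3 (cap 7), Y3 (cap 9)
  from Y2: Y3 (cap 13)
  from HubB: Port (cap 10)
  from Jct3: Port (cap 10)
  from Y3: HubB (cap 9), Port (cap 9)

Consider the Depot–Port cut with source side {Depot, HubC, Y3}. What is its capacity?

Edges leaving {Depot, HubC, Y3}: HubC→Y1 (5), HubC→Y2 (12), Y3→HubB (9), Y3→Port (9).
Cut capacity = 5 + 12 + 9 + 9 = 35.

35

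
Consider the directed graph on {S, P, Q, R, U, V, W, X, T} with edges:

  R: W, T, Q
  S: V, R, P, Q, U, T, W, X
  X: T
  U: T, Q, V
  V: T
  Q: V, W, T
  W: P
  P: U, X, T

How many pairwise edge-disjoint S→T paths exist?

Assign every edge capacity 1; by Menger, the answer equals the max flow.
Path S→T (+1); total 1.
Path S→P→T (+1); total 2.
Path S→Q→T (+1); total 3.
Path S→R→T (+1); total 4.
Path S→U→T (+1); total 5.
Path S→V→T (+1); total 6.
Path S→X→T (+1); total 7.
No residual S→T path; max flow = 7.
Certifying cut of size 7: {P→T, Q→T, S→R, S→T, U→T, V→T, X→T}.

7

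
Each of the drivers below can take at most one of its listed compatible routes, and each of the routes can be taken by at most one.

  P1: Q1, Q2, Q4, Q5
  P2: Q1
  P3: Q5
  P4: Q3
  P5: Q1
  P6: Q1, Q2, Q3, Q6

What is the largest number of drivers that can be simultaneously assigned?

5

Unit-capacity flow: source→left, listed edges, right→sink; max matching = max flow.
Augmenting path P1→Q1 (+1); matched 1.
Augmenting path P3→Q5 (+1); matched 2.
Augmenting path P4→Q3 (+1); matched 3.
Augmenting path P6→Q2 (+1); matched 4.
Augmenting path P2→Q1→P1→Q4 (+1); matched 5.
No augmenting path remains; maximum matching = 5.
König certificate: {P1, P3, P4, P6, Q1} is a vertex cover of size 5 (every listed pair touches it), so no matching can be larger.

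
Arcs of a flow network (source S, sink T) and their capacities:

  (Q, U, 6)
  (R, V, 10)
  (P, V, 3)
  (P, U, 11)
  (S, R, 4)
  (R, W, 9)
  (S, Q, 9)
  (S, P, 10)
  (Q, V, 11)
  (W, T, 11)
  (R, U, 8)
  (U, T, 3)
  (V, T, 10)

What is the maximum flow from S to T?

Augment S→P→U→T: bottleneck 3, flow now 3.
Augment S→P→V→T: bottleneck 3, flow now 6.
Augment S→Q→V→T: bottleneck 7, flow now 13.
Augment S→R→W→T: bottleneck 4, flow now 17.
No augmenting path remains; maximum flow = 17.
In the residual graph, reachable from S: {S, P, Q, U, V}.
Min-cut edges: S→R (4), U→T (3), V→T (10); capacity 4 + 3 + 10 = 17.
This cut is saturated, so no flow can exceed 17.

17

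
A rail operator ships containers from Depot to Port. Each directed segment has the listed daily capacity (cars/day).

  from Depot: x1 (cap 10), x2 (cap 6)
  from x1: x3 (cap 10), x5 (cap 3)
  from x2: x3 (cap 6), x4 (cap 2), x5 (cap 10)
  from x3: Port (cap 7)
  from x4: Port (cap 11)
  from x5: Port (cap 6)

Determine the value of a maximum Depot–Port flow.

Augment Depot→x1→x3→Port: bottleneck 7, flow now 7.
Augment Depot→x1→x5→Port: bottleneck 3, flow now 10.
Augment Depot→x2→x4→Port: bottleneck 2, flow now 12.
Augment Depot→x2→x5→Port: bottleneck 3, flow now 15.
No augmenting path remains; maximum flow = 15.
In the residual graph, reachable from Depot: {Depot, x1, x2, x3, x5}.
Min-cut edges: x2→x4 (2), x3→Port (7), x5→Port (6); capacity 2 + 7 + 6 = 15.
This cut is saturated, so no flow can exceed 15.

15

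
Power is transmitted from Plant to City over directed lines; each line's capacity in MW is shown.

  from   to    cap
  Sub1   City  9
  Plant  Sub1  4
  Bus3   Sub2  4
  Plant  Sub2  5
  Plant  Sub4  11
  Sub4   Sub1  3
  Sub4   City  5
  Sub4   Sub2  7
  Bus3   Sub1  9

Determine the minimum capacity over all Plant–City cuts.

Augment Plant→Sub4→City: bottleneck 5, flow now 5.
Augment Plant→Sub1→City: bottleneck 4, flow now 9.
Augment Plant→Sub4→Sub1→City: bottleneck 3, flow now 12.
No augmenting path remains; maximum flow = 12.
By max-flow min-cut, the minimum cut capacity equals the max flow.
In the residual graph, reachable from Plant: {Plant, Sub4, Sub2}.
Min-cut edges: Plant→Sub1 (4), Sub4→Sub1 (3), Sub4→City (5); capacity 4 + 3 + 5 = 12.

12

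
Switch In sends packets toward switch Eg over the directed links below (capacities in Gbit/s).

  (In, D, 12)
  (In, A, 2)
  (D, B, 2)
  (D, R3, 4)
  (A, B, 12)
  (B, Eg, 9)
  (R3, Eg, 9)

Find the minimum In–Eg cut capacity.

8

Augment In→D→B→Eg: bottleneck 2, flow now 2.
Augment In→D→R3→Eg: bottleneck 4, flow now 6.
Augment In→A→B→Eg: bottleneck 2, flow now 8.
No augmenting path remains; maximum flow = 8.
By max-flow min-cut, the minimum cut capacity equals the max flow.
In the residual graph, reachable from In: {In, D}.
Min-cut edges: In→A (2), D→B (2), D→R3 (4); capacity 2 + 2 + 4 = 8.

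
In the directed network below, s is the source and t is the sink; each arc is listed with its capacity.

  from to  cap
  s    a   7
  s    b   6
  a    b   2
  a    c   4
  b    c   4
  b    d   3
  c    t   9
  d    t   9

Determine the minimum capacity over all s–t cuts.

Augment s→a→c→t: bottleneck 4, flow now 4.
Augment s→b→c→t: bottleneck 4, flow now 8.
Augment s→b→d→t: bottleneck 2, flow now 10.
Augment s→a→b→d→t: bottleneck 1, flow now 11.
No augmenting path remains; maximum flow = 11.
By max-flow min-cut, the minimum cut capacity equals the max flow.
In the residual graph, reachable from s: {s, a, b}.
Min-cut edges: a→c (4), b→c (4), b→d (3); capacity 4 + 4 + 3 = 11.

11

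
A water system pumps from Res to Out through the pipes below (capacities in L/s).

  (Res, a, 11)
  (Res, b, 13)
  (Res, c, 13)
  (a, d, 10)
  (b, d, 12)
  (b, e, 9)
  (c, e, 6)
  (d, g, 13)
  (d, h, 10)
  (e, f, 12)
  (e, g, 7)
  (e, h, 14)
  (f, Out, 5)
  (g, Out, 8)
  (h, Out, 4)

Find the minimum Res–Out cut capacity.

Augment Res→a→d→g→Out: bottleneck 8, flow now 8.
Augment Res→a→d→h→Out: bottleneck 2, flow now 10.
Augment Res→b→d→h→Out: bottleneck 2, flow now 12.
Augment Res→b→e→f→Out: bottleneck 5, flow now 17.
No augmenting path remains; maximum flow = 17.
By max-flow min-cut, the minimum cut capacity equals the max flow.
In the residual graph, reachable from Res: {Res, a, b, c, d, e, f, g, h}.
Min-cut edges: f→Out (5), g→Out (8), h→Out (4); capacity 5 + 8 + 4 = 17.

17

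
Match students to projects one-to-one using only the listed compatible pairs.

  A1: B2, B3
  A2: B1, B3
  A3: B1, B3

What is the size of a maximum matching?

Unit-capacity flow: source→left, listed edges, right→sink; max matching = max flow.
Augmenting path A1→B2 (+1); matched 1.
Augmenting path A2→B1 (+1); matched 2.
Augmenting path A3→B3 (+1); matched 3.
No augmenting path remains; maximum matching = 3.
König certificate: {A1, A2, A3} is a vertex cover of size 3 (every listed pair touches it), so no matching can be larger.

3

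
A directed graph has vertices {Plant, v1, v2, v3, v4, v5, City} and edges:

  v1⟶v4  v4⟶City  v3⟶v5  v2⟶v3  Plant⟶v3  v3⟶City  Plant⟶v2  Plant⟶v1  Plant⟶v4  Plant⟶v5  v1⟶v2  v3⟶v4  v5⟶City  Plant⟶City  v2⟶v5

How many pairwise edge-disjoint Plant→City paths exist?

Assign every edge capacity 1; by Menger, the answer equals the max flow.
Path Plant→City (+1); total 1.
Path Plant→v3→City (+1); total 2.
Path Plant→v4→City (+1); total 3.
Path Plant→v5→City (+1); total 4.
No residual Plant→City path; max flow = 4.
Certifying cut of size 4: {Plant→City, v3→City, v4→City, v5→City}.

4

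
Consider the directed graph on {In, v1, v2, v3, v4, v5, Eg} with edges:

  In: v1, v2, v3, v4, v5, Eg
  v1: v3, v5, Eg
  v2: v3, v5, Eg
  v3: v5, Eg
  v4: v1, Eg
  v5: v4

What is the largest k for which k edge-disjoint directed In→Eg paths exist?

Assign every edge capacity 1; by Menger, the answer equals the max flow.
Path In→Eg (+1); total 1.
Path In→v1→Eg (+1); total 2.
Path In→v2→Eg (+1); total 3.
Path In→v3→Eg (+1); total 4.
Path In→v4→Eg (+1); total 5.
No residual In→Eg path; max flow = 5.
Certifying cut of size 5: {In→Eg, In→v2, v1→Eg, v3→Eg, v4→Eg}.

5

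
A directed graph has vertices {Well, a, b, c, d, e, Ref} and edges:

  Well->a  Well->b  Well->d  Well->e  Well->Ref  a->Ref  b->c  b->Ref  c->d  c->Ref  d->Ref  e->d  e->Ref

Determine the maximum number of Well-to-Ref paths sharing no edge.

Assign every edge capacity 1; by Menger, the answer equals the max flow.
Path Well→Ref (+1); total 1.
Path Well→a→Ref (+1); total 2.
Path Well→b→Ref (+1); total 3.
Path Well→d→Ref (+1); total 4.
Path Well→e→Ref (+1); total 5.
No residual Well→Ref path; max flow = 5.
Certifying cut of size 5: {Well→Ref, Well→a, Well→b, Well→d, Well→e}.

5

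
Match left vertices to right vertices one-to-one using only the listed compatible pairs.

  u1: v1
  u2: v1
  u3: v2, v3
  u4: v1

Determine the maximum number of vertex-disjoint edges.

2

Unit-capacity flow: source→left, listed edges, right→sink; max matching = max flow.
Augmenting path u1→v1 (+1); matched 1.
Augmenting path u3→v2 (+1); matched 2.
No augmenting path remains; maximum matching = 2.
König certificate: {u3, v1} is a vertex cover of size 2 (every listed pair touches it), so no matching can be larger.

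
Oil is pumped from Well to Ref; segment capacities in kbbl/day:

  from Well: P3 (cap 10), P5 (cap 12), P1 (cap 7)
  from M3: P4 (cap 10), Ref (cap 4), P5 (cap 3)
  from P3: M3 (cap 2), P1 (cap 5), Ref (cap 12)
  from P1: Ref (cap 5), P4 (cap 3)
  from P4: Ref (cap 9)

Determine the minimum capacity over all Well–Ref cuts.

Augment Well→P3→Ref: bottleneck 10, flow now 10.
Augment Well→P1→Ref: bottleneck 5, flow now 15.
Augment Well→P1→P4→Ref: bottleneck 2, flow now 17.
No augmenting path remains; maximum flow = 17.
By max-flow min-cut, the minimum cut capacity equals the max flow.
In the residual graph, reachable from Well: {Well, P5}.
Min-cut edges: Well→P3 (10), Well→P1 (7); capacity 10 + 7 = 17.

17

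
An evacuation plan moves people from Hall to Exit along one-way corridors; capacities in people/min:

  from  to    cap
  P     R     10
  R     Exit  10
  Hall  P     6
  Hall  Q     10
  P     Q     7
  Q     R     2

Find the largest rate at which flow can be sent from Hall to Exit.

8

Augment Hall→P→R→Exit: bottleneck 6, flow now 6.
Augment Hall→Q→R→Exit: bottleneck 2, flow now 8.
No augmenting path remains; maximum flow = 8.
In the residual graph, reachable from Hall: {Hall, Q}.
Min-cut edges: Hall→P (6), Q→R (2); capacity 6 + 2 = 8.
This cut is saturated, so no flow can exceed 8.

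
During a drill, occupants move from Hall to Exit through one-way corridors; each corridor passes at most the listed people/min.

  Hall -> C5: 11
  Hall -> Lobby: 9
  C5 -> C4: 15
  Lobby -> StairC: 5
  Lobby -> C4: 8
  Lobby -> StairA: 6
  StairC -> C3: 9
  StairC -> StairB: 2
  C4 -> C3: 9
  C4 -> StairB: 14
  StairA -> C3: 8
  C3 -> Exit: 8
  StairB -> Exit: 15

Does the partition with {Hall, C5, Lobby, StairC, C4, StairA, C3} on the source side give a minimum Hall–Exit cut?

No — its capacity is 24, but the minimum cut has capacity 20.

Given cut capacity: 2 + 14 + 8 = 24.
Augment Hall→C5→C4→C3→Exit: bottleneck 8, flow now 8.
Augment Hall→C5→C4→StairB→Exit: bottleneck 3, flow now 11.
Augment Hall→Lobby→StairC→StairB→Exit: bottleneck 2, flow now 13.
Augment Hall→Lobby→C4→StairB→Exit: bottleneck 7, flow now 20.
No augmenting path remains; maximum flow = 20.
In the residual graph, reachable from Hall: {Hall}.
Min-cut edges: Hall→C5 (11), Hall→Lobby (9); capacity 11 + 9 = 20.
Cut capacity 24 exceeds the max flow 20, so it is not minimum.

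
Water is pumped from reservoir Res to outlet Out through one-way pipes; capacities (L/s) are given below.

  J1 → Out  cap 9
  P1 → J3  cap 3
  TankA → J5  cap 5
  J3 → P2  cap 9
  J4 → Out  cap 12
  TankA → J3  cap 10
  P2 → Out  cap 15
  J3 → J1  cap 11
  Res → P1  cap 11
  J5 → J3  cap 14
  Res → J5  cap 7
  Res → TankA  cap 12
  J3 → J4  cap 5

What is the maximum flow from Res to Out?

22

Augment Res→TankA→J3→J4→Out: bottleneck 5, flow now 5.
Augment Res→TankA→J3→J1→Out: bottleneck 5, flow now 10.
Augment Res→J5→J3→J1→Out: bottleneck 4, flow now 14.
Augment Res→J5→J3→P2→Out: bottleneck 3, flow now 17.
Augment Res→P1→J3→P2→Out: bottleneck 3, flow now 20.
Augment Res→TankA→J5→J3→P2→Out: bottleneck 2, flow now 22.
No augmenting path remains; maximum flow = 22.
In the residual graph, reachable from Res: {Res, P1}.
Min-cut edges: Res→TankA (12), Res→J5 (7), P1→J3 (3); capacity 12 + 7 + 3 = 22.
This cut is saturated, so no flow can exceed 22.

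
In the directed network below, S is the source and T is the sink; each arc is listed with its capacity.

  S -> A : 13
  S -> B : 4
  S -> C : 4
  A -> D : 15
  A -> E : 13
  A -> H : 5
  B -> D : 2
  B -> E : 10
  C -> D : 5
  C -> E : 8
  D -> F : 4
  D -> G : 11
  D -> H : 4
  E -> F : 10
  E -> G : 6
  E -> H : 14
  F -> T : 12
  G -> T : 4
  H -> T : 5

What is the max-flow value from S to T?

Augment S→A→H→T: bottleneck 5, flow now 5.
Augment S→A→D→F→T: bottleneck 4, flow now 9.
Augment S→A→D→G→T: bottleneck 4, flow now 13.
Augment S→B→E→F→T: bottleneck 4, flow now 17.
Augment S→C→E→F→T: bottleneck 4, flow now 21.
No augmenting path remains; maximum flow = 21.
In the residual graph, reachable from S: {S}.
Min-cut edges: S→A (13), S→B (4), S→C (4); capacity 13 + 4 + 4 = 21.
This cut is saturated, so no flow can exceed 21.

21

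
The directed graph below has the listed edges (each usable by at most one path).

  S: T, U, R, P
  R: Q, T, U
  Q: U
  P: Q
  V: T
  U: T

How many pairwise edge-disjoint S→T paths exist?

Assign every edge capacity 1; by Menger, the answer equals the max flow.
Path S→T (+1); total 1.
Path S→R→T (+1); total 2.
Path S→U→T (+1); total 3.
No residual S→T path; max flow = 3.
Certifying cut of size 3: {S→R, S→T, U→T}.

3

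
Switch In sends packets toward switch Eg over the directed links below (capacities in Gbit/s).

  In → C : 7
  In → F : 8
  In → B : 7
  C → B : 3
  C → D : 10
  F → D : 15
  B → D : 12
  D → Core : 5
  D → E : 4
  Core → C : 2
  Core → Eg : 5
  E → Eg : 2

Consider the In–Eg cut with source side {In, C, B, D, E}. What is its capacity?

Edges leaving {In, C, B, D, E}: In→F (8), D→Core (5), E→Eg (2).
Cut capacity = 8 + 5 + 2 = 15.

15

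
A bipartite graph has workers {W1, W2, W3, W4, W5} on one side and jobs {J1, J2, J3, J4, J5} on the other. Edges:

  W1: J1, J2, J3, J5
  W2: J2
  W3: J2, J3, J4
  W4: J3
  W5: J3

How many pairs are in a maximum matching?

Unit-capacity flow: source→left, listed edges, right→sink; max matching = max flow.
Augmenting path W1→J1 (+1); matched 1.
Augmenting path W2→J2 (+1); matched 2.
Augmenting path W3→J3 (+1); matched 3.
Augmenting path W4→J3→W3→J4 (+1); matched 4.
No augmenting path remains; maximum matching = 4.
König certificate: {W1, W2, W3, J3} is a vertex cover of size 4 (every listed pair touches it), so no matching can be larger.

4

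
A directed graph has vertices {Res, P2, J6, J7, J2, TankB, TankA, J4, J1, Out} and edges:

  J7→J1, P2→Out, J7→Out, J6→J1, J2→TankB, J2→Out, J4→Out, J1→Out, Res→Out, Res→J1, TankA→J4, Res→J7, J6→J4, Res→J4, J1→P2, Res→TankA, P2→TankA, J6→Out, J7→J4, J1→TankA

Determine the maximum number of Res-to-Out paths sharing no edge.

Assign every edge capacity 1; by Menger, the answer equals the max flow.
Path Res→Out (+1); total 1.
Path Res→J7→Out (+1); total 2.
Path Res→J4→Out (+1); total 3.
Path Res→J1→Out (+1); total 4.
No residual Res→Out path; max flow = 4.
Certifying cut of size 4: {J4→Out, Res→J1, Res→J7, Res→Out}.

4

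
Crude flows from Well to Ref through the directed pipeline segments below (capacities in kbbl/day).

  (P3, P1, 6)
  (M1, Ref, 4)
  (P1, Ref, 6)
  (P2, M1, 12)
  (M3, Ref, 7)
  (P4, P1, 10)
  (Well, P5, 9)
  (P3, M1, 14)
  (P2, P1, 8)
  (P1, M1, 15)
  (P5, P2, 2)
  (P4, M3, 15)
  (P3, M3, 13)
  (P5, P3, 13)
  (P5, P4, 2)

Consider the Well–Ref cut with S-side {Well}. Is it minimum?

Given cut capacity: 9 = 9.
Augment Well→P5→P3→P1→Ref: bottleneck 6, flow now 6.
Augment Well→P5→P3→M3→Ref: bottleneck 3, flow now 9.
No augmenting path remains; maximum flow = 9.
Cut capacity 9 equals the max flow, so it is a minimum cut.

Yes — it is a minimum cut (capacity 9).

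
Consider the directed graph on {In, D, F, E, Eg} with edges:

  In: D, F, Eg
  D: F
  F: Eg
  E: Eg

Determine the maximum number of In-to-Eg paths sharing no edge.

Assign every edge capacity 1; by Menger, the answer equals the max flow.
Path In→Eg (+1); total 1.
Path In→F→Eg (+1); total 2.
No residual In→Eg path; max flow = 2.
Certifying cut of size 2: {F→Eg, In→Eg}.

2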